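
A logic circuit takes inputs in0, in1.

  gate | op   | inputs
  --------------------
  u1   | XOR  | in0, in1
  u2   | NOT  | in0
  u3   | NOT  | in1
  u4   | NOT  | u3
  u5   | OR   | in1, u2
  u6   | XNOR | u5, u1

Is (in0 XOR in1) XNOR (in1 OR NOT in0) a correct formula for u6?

u1 = in0 XOR in1
u2 = NOT in0
u5 = in1 OR u2 = in1 OR NOT in0
u6 = u5 XNOR u1 = (in1 OR NOT in0) XNOR (in0 XOR in1)
At in0=0, in1=0: circuit gives 0, formula gives 0.
At in0=0, in1=1: circuit gives 1, formula gives 1.
Agrees on all 4 inputs.

Yes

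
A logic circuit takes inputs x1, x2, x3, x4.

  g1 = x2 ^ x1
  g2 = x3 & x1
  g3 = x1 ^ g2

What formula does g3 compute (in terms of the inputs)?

g2 = x3 & x1
g3 = x1 ^ g2 = x1 ^ (x3 & x1)

x1 ^ (x3 & x1)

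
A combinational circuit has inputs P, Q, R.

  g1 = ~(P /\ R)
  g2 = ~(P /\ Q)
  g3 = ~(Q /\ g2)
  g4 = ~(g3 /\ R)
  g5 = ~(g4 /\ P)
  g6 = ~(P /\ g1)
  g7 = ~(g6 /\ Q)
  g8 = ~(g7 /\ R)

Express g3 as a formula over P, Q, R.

g2 = ~(P /\ Q)
g3 = ~(Q /\ g2) = ~(Q /\ (~(P /\ Q)))

~(Q /\ (~(P /\ Q)))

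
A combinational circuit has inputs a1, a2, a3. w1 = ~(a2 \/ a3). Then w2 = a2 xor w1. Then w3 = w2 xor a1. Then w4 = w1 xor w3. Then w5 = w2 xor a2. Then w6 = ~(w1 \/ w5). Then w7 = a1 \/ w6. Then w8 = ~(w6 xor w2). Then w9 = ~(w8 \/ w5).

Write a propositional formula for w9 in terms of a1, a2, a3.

w1 = ~(a2 \/ a3)
w2 = a2 xor w1 = a2 xor (~(a2 \/ a3))
w5 = w2 xor a2 = (a2 xor (~(a2 \/ a3))) xor a2
w6 = ~(w1 \/ w5) = ~((~(a2 \/ a3)) \/ ((a2 xor (~(a2 \/ a3))) xor a2))
w8 = ~(w6 xor w2) = ~((~((~(a2 \/ a3)) \/ ((a2 xor (~(a2 \/ a3))) xor a2))) xor (a2 xor (~(a2 \/ a3))))
w9 = ~(w8 \/ w5) = ~((~((~((~(a2 \/ a3)) \/ ((a2 xor (~(a2 \/ a3))) xor a2))) xor (a2 xor (~(a2 \/ a3))))) \/ ((a2 xor (~(a2 \/ a3))) xor a2))

~((~((~((~(a2 \/ a3)) \/ ((a2 xor (~(a2 \/ a3))) xor a2))) xor (a2 xor (~(a2 \/ a3))))) \/ ((a2 xor (~(a2 \/ a3))) xor a2))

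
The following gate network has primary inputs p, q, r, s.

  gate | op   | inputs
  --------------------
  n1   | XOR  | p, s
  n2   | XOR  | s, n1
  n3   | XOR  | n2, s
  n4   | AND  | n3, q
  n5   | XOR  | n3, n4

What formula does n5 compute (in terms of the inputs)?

n1 = p XOR s
n2 = s XOR n1 = s XOR (p XOR s)
n3 = n2 XOR s = (s XOR (p XOR s)) XOR s
n4 = n3 AND q = ((s XOR (p XOR s)) XOR s) AND q
n5 = n3 XOR n4 = ((s XOR (p XOR s)) XOR s) XOR (((s XOR (p XOR s)) XOR s) AND q)

((s XOR (p XOR s)) XOR s) XOR (((s XOR (p XOR s)) XOR s) AND q)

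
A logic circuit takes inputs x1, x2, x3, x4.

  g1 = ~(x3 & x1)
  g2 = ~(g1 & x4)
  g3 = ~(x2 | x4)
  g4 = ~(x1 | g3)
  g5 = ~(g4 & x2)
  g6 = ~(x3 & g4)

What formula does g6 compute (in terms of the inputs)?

~(x3 & (~(x1 | (~(x2 | x4)))))

g3 = ~(x2 | x4)
g4 = ~(x1 | g3) = ~(x1 | (~(x2 | x4)))
g6 = ~(x3 & g4) = ~(x3 & (~(x1 | (~(x2 | x4)))))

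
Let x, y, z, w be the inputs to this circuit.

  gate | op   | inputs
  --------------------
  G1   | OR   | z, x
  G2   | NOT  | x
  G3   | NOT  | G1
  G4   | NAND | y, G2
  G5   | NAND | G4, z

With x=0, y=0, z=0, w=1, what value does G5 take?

G2 = NOT 0 = 1
G4 = 0 NAND 1 = 1
G5 = 1 NAND 0 = 1

1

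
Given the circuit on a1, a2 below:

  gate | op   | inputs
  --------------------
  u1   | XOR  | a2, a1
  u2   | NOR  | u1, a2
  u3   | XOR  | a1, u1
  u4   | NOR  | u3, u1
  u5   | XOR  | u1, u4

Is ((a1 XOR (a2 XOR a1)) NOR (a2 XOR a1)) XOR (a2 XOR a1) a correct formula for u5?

Yes

u1 = a2 XOR a1
u3 = a1 XOR u1 = a1 XOR (a2 XOR a1)
u4 = u3 NOR u1 = (a1 XOR (a2 XOR a1)) NOR (a2 XOR a1)
u5 = u1 XOR u4 = (a2 XOR a1) XOR ((a1 XOR (a2 XOR a1)) NOR (a2 XOR a1))
At a1=1, a2=1: circuit gives 0, formula gives 0.
At a1=0, a2=0: circuit gives 1, formula gives 1.
Agrees on all 4 inputs.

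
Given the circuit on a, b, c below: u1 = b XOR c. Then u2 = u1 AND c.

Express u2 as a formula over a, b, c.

(b XOR c) AND c

u1 = b XOR c
u2 = u1 AND c = (b XOR c) AND c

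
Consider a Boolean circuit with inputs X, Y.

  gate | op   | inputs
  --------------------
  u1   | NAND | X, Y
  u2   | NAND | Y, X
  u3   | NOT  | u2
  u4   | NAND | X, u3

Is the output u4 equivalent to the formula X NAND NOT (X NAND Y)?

Yes

u2 = Y NAND X
u3 = NOT u2 = NOT (Y NAND X)
u4 = X NAND u3 = X NAND NOT (Y NAND X)
At X=1, Y=1: circuit gives 0, formula gives 0.
At X=0, Y=0: circuit gives 1, formula gives 1.
Agrees on all 4 inputs.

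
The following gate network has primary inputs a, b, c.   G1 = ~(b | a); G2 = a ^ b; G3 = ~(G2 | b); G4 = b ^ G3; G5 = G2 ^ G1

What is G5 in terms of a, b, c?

G1 = ~(b | a)
G2 = a ^ b
G5 = G2 ^ G1 = (a ^ b) ^ (~(b | a))

(a ^ b) ^ (~(b | a))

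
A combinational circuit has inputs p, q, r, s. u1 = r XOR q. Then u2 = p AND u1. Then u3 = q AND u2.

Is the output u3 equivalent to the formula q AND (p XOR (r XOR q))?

No

u1 = r XOR q
u2 = p AND u1 = p AND (r XOR q)
u3 = q AND u2 = q AND (p AND (r XOR q))
At p=0, q=1, r=0, s=0: circuit gives 0, formula gives 1.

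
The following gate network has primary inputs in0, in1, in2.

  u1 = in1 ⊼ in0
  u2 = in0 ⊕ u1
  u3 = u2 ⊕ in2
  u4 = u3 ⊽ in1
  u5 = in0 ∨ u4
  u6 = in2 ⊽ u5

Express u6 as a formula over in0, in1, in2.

u1 = in1 ⊼ in0
u2 = in0 ⊕ u1 = in0 ⊕ (in1 ⊼ in0)
u3 = u2 ⊕ in2 = (in0 ⊕ (in1 ⊼ in0)) ⊕ in2
u4 = u3 ⊽ in1 = ((in0 ⊕ (in1 ⊼ in0)) ⊕ in2) ⊽ in1
u5 = in0 ∨ u4 = in0 ∨ (((in0 ⊕ (in1 ⊼ in0)) ⊕ in2) ⊽ in1)
u6 = in2 ⊽ u5 = in2 ⊽ (in0 ∨ (((in0 ⊕ (in1 ⊼ in0)) ⊕ in2) ⊽ in1))

in2 ⊽ (in0 ∨ (((in0 ⊕ (in1 ⊼ in0)) ⊕ in2) ⊽ in1))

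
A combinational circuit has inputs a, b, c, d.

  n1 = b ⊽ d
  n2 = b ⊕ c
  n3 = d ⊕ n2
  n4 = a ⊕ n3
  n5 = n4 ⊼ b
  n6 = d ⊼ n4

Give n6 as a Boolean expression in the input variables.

n2 = b ⊕ c
n3 = d ⊕ n2 = d ⊕ (b ⊕ c)
n4 = a ⊕ n3 = a ⊕ (d ⊕ (b ⊕ c))
n6 = d ⊼ n4 = d ⊼ (a ⊕ (d ⊕ (b ⊕ c)))

d ⊼ (a ⊕ (d ⊕ (b ⊕ c)))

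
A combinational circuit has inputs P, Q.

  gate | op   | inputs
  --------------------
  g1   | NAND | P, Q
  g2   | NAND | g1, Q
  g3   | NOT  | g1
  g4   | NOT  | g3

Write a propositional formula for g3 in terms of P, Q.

NOT (P NAND Q)

g1 = P NAND Q
g3 = NOT g1 = NOT (P NAND Q)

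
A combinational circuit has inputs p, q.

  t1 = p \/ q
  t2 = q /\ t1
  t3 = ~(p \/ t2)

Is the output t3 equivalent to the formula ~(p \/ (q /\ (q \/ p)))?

Yes

t1 = p \/ q
t2 = q /\ t1 = q /\ (p \/ q)
t3 = ~(p \/ t2) = ~(p \/ (q /\ (p \/ q)))
At p=0, q=1: circuit gives 0, formula gives 0.
At p=0, q=0: circuit gives 1, formula gives 1.
Agrees on all 4 inputs.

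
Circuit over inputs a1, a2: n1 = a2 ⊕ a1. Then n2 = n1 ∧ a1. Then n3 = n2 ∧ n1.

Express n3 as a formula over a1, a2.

n1 = a2 ⊕ a1
n2 = n1 ∧ a1 = (a2 ⊕ a1) ∧ a1
n3 = n2 ∧ n1 = ((a2 ⊕ a1) ∧ a1) ∧ (a2 ⊕ a1)

((a2 ⊕ a1) ∧ a1) ∧ (a2 ⊕ a1)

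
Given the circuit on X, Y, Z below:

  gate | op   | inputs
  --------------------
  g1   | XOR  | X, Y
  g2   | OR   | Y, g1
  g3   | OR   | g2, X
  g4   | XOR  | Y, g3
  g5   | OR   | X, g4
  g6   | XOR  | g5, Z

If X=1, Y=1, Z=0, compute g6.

1

g1 = 1 XOR 1 = 0
g2 = 1 OR 0 = 1
g3 = 1 OR 1 = 1
g4 = 1 XOR 1 = 0
g5 = 1 OR 0 = 1
g6 = 1 XOR 0 = 1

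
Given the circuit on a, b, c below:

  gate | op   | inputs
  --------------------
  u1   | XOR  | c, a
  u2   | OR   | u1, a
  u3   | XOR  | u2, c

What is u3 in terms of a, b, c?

((c XOR a) OR a) XOR c

u1 = c XOR a
u2 = u1 OR a = (c XOR a) OR a
u3 = u2 XOR c = ((c XOR a) OR a) XOR c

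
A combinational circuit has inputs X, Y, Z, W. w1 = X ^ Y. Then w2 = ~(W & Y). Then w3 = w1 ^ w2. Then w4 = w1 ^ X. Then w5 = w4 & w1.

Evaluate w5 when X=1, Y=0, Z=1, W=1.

0

w1 = 1 ^ 0 = 1
w4 = 1 ^ 1 = 0
w5 = 0 & 1 = 0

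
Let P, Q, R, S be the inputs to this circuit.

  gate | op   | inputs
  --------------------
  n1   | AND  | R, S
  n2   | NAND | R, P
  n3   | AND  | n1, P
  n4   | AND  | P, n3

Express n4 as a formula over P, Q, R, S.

P AND ((R AND S) AND P)

n1 = R AND S
n3 = n1 AND P = (R AND S) AND P
n4 = P AND n3 = P AND ((R AND S) AND P)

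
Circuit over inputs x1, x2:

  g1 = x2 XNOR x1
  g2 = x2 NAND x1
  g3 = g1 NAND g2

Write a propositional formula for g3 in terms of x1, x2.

(x2 XNOR x1) NAND (x2 NAND x1)

g1 = x2 XNOR x1
g2 = x2 NAND x1
g3 = g1 NAND g2 = (x2 XNOR x1) NAND (x2 NAND x1)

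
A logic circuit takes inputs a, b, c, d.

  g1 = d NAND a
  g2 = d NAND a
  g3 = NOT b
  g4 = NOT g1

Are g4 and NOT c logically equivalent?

g1 = d NAND a
g4 = NOT g1 = NOT (d NAND a)
At a=0, b=0, c=0, d=0: circuit gives 0, formula gives 1.

No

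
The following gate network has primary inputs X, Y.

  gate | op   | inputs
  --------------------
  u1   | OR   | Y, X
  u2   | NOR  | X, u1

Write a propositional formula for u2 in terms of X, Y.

X NOR (Y OR X)

u1 = Y OR X
u2 = X NOR u1 = X NOR (Y OR X)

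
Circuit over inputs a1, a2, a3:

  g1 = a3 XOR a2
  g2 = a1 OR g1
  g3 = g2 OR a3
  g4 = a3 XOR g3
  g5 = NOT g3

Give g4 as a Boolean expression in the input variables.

a3 XOR ((a1 OR (a3 XOR a2)) OR a3)

g1 = a3 XOR a2
g2 = a1 OR g1 = a1 OR (a3 XOR a2)
g3 = g2 OR a3 = (a1 OR (a3 XOR a2)) OR a3
g4 = a3 XOR g3 = a3 XOR ((a1 OR (a3 XOR a2)) OR a3)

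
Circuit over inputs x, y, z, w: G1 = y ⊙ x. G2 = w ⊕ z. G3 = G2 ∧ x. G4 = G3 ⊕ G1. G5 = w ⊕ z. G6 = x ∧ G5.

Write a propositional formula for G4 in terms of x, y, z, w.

G1 = y ⊙ x
G2 = w ⊕ z
G3 = G2 ∧ x = (w ⊕ z) ∧ x
G4 = G3 ⊕ G1 = ((w ⊕ z) ∧ x) ⊕ (y ⊙ x)

((w ⊕ z) ∧ x) ⊕ (y ⊙ x)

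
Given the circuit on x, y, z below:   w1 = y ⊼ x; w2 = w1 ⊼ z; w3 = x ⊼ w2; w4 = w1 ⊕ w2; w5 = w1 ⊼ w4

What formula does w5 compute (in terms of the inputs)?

(y ⊼ x) ⊼ ((y ⊼ x) ⊕ ((y ⊼ x) ⊼ z))

w1 = y ⊼ x
w2 = w1 ⊼ z = (y ⊼ x) ⊼ z
w4 = w1 ⊕ w2 = (y ⊼ x) ⊕ ((y ⊼ x) ⊼ z)
w5 = w1 ⊼ w4 = (y ⊼ x) ⊼ ((y ⊼ x) ⊕ ((y ⊼ x) ⊼ z))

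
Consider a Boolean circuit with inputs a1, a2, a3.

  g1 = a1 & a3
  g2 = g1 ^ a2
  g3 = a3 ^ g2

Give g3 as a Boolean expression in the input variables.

g1 = a1 & a3
g2 = g1 ^ a2 = (a1 & a3) ^ a2
g3 = a3 ^ g2 = a3 ^ ((a1 & a3) ^ a2)

a3 ^ ((a1 & a3) ^ a2)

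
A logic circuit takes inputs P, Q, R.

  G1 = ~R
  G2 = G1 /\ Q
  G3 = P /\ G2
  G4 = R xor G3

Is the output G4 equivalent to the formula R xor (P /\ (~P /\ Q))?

G1 = ~R
G2 = G1 /\ Q = ~R /\ Q
G3 = P /\ G2 = P /\ (~R /\ Q)
G4 = R xor G3 = R xor (P /\ (~R /\ Q))
At P=1, Q=1, R=0: circuit gives 1, formula gives 0.

No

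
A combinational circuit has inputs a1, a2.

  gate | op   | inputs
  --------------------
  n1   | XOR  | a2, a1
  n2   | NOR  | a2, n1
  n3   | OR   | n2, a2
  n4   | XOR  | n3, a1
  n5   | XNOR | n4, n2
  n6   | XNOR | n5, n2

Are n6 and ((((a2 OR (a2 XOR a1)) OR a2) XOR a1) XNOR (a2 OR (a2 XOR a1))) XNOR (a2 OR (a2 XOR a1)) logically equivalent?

No

n1 = a2 XOR a1
n2 = a2 NOR n1 = a2 NOR (a2 XOR a1)
n3 = n2 OR a2 = (a2 NOR (a2 XOR a1)) OR a2
n4 = n3 XOR a1 = ((a2 NOR (a2 XOR a1)) OR a2) XOR a1
n5 = n4 XNOR n2 = (((a2 NOR (a2 XOR a1)) OR a2) XOR a1) XNOR (a2 NOR (a2 XOR a1))
n6 = n5 XNOR n2 = ((((a2 NOR (a2 XOR a1)) OR a2) XOR a1) XNOR (a2 NOR (a2 XOR a1))) XNOR (a2 NOR (a2 XOR a1))
At a1=0, a2=0: circuit gives 1, formula gives 0.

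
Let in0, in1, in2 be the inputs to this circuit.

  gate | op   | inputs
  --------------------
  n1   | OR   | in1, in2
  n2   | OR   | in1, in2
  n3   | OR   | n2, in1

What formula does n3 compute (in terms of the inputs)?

n2 = in1 OR in2
n3 = n2 OR in1 = (in1 OR in2) OR in1

(in1 OR in2) OR in1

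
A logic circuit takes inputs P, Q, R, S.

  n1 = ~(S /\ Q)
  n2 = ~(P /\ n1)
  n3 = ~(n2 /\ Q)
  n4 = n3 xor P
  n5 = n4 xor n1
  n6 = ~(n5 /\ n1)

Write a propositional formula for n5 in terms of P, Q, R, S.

((~((~(P /\ (~(S /\ Q)))) /\ Q)) xor P) xor (~(S /\ Q))

n1 = ~(S /\ Q)
n2 = ~(P /\ n1) = ~(P /\ (~(S /\ Q)))
n3 = ~(n2 /\ Q) = ~((~(P /\ (~(S /\ Q)))) /\ Q)
n4 = n3 xor P = (~((~(P /\ (~(S /\ Q)))) /\ Q)) xor P
n5 = n4 xor n1 = ((~((~(P /\ (~(S /\ Q)))) /\ Q)) xor P) xor (~(S /\ Q))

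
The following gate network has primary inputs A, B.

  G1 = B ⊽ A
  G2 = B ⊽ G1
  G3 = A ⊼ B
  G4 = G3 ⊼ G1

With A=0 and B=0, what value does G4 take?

G1 = 0 ⊽ 0 = 1
G3 = 0 ⊼ 0 = 1
G4 = 1 ⊼ 1 = 0

0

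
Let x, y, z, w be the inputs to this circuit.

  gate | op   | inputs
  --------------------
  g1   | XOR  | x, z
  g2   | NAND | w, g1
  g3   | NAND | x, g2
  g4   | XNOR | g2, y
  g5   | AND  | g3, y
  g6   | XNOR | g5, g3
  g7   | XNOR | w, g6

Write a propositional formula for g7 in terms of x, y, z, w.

w XNOR (((x NAND (w NAND (x XOR z))) AND y) XNOR (x NAND (w NAND (x XOR z))))

g1 = x XOR z
g2 = w NAND g1 = w NAND (x XOR z)
g3 = x NAND g2 = x NAND (w NAND (x XOR z))
g5 = g3 AND y = (x NAND (w NAND (x XOR z))) AND y
g6 = g5 XNOR g3 = ((x NAND (w NAND (x XOR z))) AND y) XNOR (x NAND (w NAND (x XOR z)))
g7 = w XNOR g6 = w XNOR (((x NAND (w NAND (x XOR z))) AND y) XNOR (x NAND (w NAND (x XOR z))))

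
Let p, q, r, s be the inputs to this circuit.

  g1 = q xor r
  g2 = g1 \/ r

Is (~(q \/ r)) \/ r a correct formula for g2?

g1 = q xor r
g2 = g1 \/ r = (q xor r) \/ r
At p=0, q=0, r=0, s=0: circuit gives 0, formula gives 1.

No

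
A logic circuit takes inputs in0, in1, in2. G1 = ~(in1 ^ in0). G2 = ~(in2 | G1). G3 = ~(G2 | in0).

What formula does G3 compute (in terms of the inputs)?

~((~(in2 | (~(in1 ^ in0)))) | in0)

G1 = ~(in1 ^ in0)
G2 = ~(in2 | G1) = ~(in2 | (~(in1 ^ in0)))
G3 = ~(G2 | in0) = ~((~(in2 | (~(in1 ^ in0)))) | in0)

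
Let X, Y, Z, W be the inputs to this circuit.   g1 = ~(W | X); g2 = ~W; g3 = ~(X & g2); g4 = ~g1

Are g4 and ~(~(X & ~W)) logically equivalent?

No

g1 = ~(W | X)
g4 = ~g1 = ~(~(W | X))
At X=0, Y=0, Z=0, W=1: circuit gives 1, formula gives 0.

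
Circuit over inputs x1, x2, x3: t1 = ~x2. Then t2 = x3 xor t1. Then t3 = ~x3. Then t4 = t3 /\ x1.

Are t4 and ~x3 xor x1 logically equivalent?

t3 = ~x3
t4 = t3 /\ x1 = ~x3 /\ x1
At x1=0, x2=0, x3=0: circuit gives 0, formula gives 1.

No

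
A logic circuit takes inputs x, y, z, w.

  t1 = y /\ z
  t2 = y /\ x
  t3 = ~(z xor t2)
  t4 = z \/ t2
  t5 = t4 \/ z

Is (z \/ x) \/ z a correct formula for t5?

t2 = y /\ x
t4 = z \/ t2 = z \/ (y /\ x)
t5 = t4 \/ z = (z \/ (y /\ x)) \/ z
At x=1, y=0, z=0, w=0: circuit gives 0, formula gives 1.

No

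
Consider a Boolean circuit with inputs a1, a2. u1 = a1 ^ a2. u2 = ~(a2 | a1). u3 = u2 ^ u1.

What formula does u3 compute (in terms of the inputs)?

u1 = a1 ^ a2
u2 = ~(a2 | a1)
u3 = u2 ^ u1 = (~(a2 | a1)) ^ (a1 ^ a2)

(~(a2 | a1)) ^ (a1 ^ a2)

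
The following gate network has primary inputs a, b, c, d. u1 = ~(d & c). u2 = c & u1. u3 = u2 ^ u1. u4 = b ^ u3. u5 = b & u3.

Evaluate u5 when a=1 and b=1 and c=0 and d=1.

u1 = ~(1 & 0) = 1
u2 = 0 & 1 = 0
u3 = 0 ^ 1 = 1
u5 = 1 & 1 = 1

1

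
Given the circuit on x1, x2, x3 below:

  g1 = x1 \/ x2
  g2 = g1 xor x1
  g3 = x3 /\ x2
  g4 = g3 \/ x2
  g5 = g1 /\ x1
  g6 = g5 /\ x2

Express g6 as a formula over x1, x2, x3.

g1 = x1 \/ x2
g5 = g1 /\ x1 = (x1 \/ x2) /\ x1
g6 = g5 /\ x2 = ((x1 \/ x2) /\ x1) /\ x2

((x1 \/ x2) /\ x1) /\ x2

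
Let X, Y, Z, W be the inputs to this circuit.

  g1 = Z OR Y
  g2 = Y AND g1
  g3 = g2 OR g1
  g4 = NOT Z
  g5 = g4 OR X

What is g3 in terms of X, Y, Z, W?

g1 = Z OR Y
g2 = Y AND g1 = Y AND (Z OR Y)
g3 = g2 OR g1 = (Y AND (Z OR Y)) OR (Z OR Y)

(Y AND (Z OR Y)) OR (Z OR Y)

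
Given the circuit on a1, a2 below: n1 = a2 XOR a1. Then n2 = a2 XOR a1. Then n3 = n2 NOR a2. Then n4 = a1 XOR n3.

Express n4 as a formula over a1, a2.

n2 = a2 XOR a1
n3 = n2 NOR a2 = (a2 XOR a1) NOR a2
n4 = a1 XOR n3 = a1 XOR ((a2 XOR a1) NOR a2)

a1 XOR ((a2 XOR a1) NOR a2)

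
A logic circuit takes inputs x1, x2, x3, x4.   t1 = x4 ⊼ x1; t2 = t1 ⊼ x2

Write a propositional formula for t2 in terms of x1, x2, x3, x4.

(x4 ⊼ x1) ⊼ x2

t1 = x4 ⊼ x1
t2 = t1 ⊼ x2 = (x4 ⊼ x1) ⊼ x2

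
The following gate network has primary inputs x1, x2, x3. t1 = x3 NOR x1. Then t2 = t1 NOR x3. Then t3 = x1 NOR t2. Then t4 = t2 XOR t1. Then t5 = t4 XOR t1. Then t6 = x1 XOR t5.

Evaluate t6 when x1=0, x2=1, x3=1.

0

t1 = 1 NOR 0 = 0
t2 = 0 NOR 1 = 0
t4 = 0 XOR 0 = 0
t5 = 0 XOR 0 = 0
t6 = 0 XOR 0 = 0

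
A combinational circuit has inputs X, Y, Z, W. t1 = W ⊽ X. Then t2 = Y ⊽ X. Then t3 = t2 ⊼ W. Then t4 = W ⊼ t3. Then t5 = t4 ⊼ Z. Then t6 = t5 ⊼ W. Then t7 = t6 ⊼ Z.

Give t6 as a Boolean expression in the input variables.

t2 = Y ⊽ X
t3 = t2 ⊼ W = (Y ⊽ X) ⊼ W
t4 = W ⊼ t3 = W ⊼ ((Y ⊽ X) ⊼ W)
t5 = t4 ⊼ Z = (W ⊼ ((Y ⊽ X) ⊼ W)) ⊼ Z
t6 = t5 ⊼ W = ((W ⊼ ((Y ⊽ X) ⊼ W)) ⊼ Z) ⊼ W

((W ⊼ ((Y ⊽ X) ⊼ W)) ⊼ Z) ⊼ W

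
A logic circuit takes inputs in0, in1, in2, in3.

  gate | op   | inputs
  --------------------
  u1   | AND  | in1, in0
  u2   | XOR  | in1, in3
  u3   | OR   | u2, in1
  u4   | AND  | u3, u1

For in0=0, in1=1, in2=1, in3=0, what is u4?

u1 = 1 AND 0 = 0
u2 = 1 XOR 0 = 1
u3 = 1 OR 1 = 1
u4 = 1 AND 0 = 0

0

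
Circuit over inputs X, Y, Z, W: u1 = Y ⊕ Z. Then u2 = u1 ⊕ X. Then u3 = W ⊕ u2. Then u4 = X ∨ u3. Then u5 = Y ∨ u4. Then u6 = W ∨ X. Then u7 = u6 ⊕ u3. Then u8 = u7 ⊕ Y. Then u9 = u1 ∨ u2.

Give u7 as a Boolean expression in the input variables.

(W ∨ X) ⊕ (W ⊕ ((Y ⊕ Z) ⊕ X))

u1 = Y ⊕ Z
u2 = u1 ⊕ X = (Y ⊕ Z) ⊕ X
u3 = W ⊕ u2 = W ⊕ ((Y ⊕ Z) ⊕ X)
u6 = W ∨ X
u7 = u6 ⊕ u3 = (W ∨ X) ⊕ (W ⊕ ((Y ⊕ Z) ⊕ X))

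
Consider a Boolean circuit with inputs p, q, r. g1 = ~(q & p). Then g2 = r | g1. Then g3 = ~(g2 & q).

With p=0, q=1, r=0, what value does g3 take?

g1 = ~(1 & 0) = 1
g2 = 0 | 1 = 1
g3 = ~(1 & 1) = 0

0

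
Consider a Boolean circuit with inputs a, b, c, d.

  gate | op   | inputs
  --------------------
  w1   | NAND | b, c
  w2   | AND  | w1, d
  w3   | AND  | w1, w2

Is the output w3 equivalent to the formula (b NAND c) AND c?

No

w1 = b NAND c
w2 = w1 AND d = (b NAND c) AND d
w3 = w1 AND w2 = (b NAND c) AND ((b NAND c) AND d)
At a=0, b=0, c=0, d=1: circuit gives 1, formula gives 0.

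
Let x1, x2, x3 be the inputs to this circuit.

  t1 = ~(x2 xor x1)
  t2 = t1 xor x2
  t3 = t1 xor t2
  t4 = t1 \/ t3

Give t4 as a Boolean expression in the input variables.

(~(x2 xor x1)) \/ ((~(x2 xor x1)) xor ((~(x2 xor x1)) xor x2))

t1 = ~(x2 xor x1)
t2 = t1 xor x2 = (~(x2 xor x1)) xor x2
t3 = t1 xor t2 = (~(x2 xor x1)) xor ((~(x2 xor x1)) xor x2)
t4 = t1 \/ t3 = (~(x2 xor x1)) \/ ((~(x2 xor x1)) xor ((~(x2 xor x1)) xor x2))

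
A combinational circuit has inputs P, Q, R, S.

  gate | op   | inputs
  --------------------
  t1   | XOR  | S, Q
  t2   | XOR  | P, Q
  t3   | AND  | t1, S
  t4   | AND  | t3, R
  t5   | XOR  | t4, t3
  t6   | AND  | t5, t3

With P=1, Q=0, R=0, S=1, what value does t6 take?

t1 = 1 XOR 0 = 1
t3 = 1 AND 1 = 1
t4 = 1 AND 0 = 0
t5 = 0 XOR 1 = 1
t6 = 1 AND 1 = 1

1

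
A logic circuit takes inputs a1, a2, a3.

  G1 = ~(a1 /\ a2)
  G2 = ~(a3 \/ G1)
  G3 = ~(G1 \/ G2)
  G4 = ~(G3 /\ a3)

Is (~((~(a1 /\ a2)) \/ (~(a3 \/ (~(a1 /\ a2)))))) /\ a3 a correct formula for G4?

G1 = ~(a1 /\ a2)
G2 = ~(a3 \/ G1) = ~(a3 \/ (~(a1 /\ a2)))
G3 = ~(G1 \/ G2) = ~((~(a1 /\ a2)) \/ (~(a3 \/ (~(a1 /\ a2)))))
G4 = ~(G3 /\ a3) = ~((~((~(a1 /\ a2)) \/ (~(a3 \/ (~(a1 /\ a2)))))) /\ a3)
At a1=0, a2=0, a3=0: circuit gives 1, formula gives 0.

No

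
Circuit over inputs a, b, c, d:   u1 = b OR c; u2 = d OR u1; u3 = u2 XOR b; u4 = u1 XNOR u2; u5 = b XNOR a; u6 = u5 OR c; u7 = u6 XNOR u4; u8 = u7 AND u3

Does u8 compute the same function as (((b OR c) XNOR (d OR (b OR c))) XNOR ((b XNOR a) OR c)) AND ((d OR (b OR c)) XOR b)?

Yes

u1 = b OR c
u2 = d OR u1 = d OR (b OR c)
u3 = u2 XOR b = (d OR (b OR c)) XOR b
u4 = u1 XNOR u2 = (b OR c) XNOR (d OR (b OR c))
u5 = b XNOR a
u6 = u5 OR c = (b XNOR a) OR c
u7 = u6 XNOR u4 = ((b XNOR a) OR c) XNOR ((b OR c) XNOR (d OR (b OR c)))
u8 = u7 AND u3 = (((b XNOR a) OR c) XNOR ((b OR c) XNOR (d OR (b OR c)))) AND ((d OR (b OR c)) XOR b)
At a=0, b=0, c=0, d=0: circuit gives 0, formula gives 0.
At a=0, b=0, c=1, d=0: circuit gives 1, formula gives 1.
Agrees on all 16 inputs.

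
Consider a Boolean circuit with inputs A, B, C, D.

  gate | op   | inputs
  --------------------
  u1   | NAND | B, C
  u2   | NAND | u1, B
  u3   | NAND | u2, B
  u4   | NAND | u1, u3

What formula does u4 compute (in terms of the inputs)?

(B NAND C) NAND (((B NAND C) NAND B) NAND B)

u1 = B NAND C
u2 = u1 NAND B = (B NAND C) NAND B
u3 = u2 NAND B = ((B NAND C) NAND B) NAND B
u4 = u1 NAND u3 = (B NAND C) NAND (((B NAND C) NAND B) NAND B)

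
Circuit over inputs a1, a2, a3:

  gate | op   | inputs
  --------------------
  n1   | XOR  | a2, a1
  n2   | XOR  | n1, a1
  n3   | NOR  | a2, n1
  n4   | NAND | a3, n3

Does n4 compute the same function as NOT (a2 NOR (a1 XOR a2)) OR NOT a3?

Yes

n1 = a2 XOR a1
n3 = a2 NOR n1 = a2 NOR (a2 XOR a1)
n4 = a3 NAND n3 = a3 NAND (a2 NOR (a2 XOR a1))
At a1=0, a2=0, a3=1: circuit gives 0, formula gives 0.
At a1=0, a2=0, a3=0: circuit gives 1, formula gives 1.
Agrees on all 8 inputs.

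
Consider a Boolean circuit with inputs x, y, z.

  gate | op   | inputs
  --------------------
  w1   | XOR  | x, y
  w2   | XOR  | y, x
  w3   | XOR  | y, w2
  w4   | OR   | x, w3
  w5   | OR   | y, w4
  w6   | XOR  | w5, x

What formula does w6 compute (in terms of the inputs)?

w2 = y XOR x
w3 = y XOR w2 = y XOR (y XOR x)
w4 = x OR w3 = x OR (y XOR (y XOR x))
w5 = y OR w4 = y OR (x OR (y XOR (y XOR x)))
w6 = w5 XOR x = (y OR (x OR (y XOR (y XOR x)))) XOR x

(y OR (x OR (y XOR (y XOR x)))) XOR x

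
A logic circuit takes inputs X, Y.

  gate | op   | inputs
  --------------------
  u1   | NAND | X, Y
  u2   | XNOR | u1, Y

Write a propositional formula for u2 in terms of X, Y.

(X NAND Y) XNOR Y

u1 = X NAND Y
u2 = u1 XNOR Y = (X NAND Y) XNOR Y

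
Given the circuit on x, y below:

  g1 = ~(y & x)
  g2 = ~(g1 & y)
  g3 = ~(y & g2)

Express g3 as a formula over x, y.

g1 = ~(y & x)
g2 = ~(g1 & y) = ~((~(y & x)) & y)
g3 = ~(y & g2) = ~(y & (~((~(y & x)) & y)))

~(y & (~((~(y & x)) & y)))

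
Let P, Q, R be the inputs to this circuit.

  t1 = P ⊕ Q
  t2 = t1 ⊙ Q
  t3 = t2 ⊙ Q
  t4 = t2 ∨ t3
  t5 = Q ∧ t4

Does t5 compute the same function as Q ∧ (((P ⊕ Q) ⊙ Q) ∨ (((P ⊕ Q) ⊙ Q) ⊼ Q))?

t1 = P ⊕ Q
t2 = t1 ⊙ Q = (P ⊕ Q) ⊙ Q
t3 = t2 ⊙ Q = ((P ⊕ Q) ⊙ Q) ⊙ Q
t4 = t2 ∨ t3 = ((P ⊕ Q) ⊙ Q) ∨ (((P ⊕ Q) ⊙ Q) ⊙ Q)
t5 = Q ∧ t4 = Q ∧ (((P ⊕ Q) ⊙ Q) ∨ (((P ⊕ Q) ⊙ Q) ⊙ Q))
At P=1, Q=1, R=0: circuit gives 0, formula gives 1.

No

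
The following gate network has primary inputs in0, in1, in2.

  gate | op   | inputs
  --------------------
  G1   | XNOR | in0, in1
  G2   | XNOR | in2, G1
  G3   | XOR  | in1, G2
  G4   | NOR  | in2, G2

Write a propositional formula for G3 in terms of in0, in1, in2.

G1 = in0 XNOR in1
G2 = in2 XNOR G1 = in2 XNOR (in0 XNOR in1)
G3 = in1 XOR G2 = in1 XOR (in2 XNOR (in0 XNOR in1))

in1 XOR (in2 XNOR (in0 XNOR in1))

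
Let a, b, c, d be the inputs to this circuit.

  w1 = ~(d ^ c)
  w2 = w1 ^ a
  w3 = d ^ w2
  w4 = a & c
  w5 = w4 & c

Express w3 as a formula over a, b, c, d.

d ^ ((~(d ^ c)) ^ a)

w1 = ~(d ^ c)
w2 = w1 ^ a = (~(d ^ c)) ^ a
w3 = d ^ w2 = d ^ ((~(d ^ c)) ^ a)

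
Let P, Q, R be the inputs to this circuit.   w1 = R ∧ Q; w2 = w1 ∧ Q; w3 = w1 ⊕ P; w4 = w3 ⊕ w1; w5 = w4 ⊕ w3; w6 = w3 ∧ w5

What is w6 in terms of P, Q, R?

((R ∧ Q) ⊕ P) ∧ ((((R ∧ Q) ⊕ P) ⊕ (R ∧ Q)) ⊕ ((R ∧ Q) ⊕ P))

w1 = R ∧ Q
w3 = w1 ⊕ P = (R ∧ Q) ⊕ P
w4 = w3 ⊕ w1 = ((R ∧ Q) ⊕ P) ⊕ (R ∧ Q)
w5 = w4 ⊕ w3 = (((R ∧ Q) ⊕ P) ⊕ (R ∧ Q)) ⊕ ((R ∧ Q) ⊕ P)
w6 = w3 ∧ w5 = ((R ∧ Q) ⊕ P) ∧ ((((R ∧ Q) ⊕ P) ⊕ (R ∧ Q)) ⊕ ((R ∧ Q) ⊕ P))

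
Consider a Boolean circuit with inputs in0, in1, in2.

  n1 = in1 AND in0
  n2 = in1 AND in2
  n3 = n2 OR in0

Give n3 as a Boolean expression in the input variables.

n2 = in1 AND in2
n3 = n2 OR in0 = (in1 AND in2) OR in0

(in1 AND in2) OR in0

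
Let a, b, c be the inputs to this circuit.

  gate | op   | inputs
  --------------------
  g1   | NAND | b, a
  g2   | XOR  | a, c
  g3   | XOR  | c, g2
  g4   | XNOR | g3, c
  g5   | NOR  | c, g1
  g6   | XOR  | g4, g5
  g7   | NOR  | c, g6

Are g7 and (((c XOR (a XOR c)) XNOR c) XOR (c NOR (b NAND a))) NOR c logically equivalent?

Yes

g1 = b NAND a
g2 = a XOR c
g3 = c XOR g2 = c XOR (a XOR c)
g4 = g3 XNOR c = (c XOR (a XOR c)) XNOR c
g5 = c NOR g1 = c NOR (b NAND a)
g6 = g4 XOR g5 = ((c XOR (a XOR c)) XNOR c) XOR (c NOR (b NAND a))
g7 = c NOR g6 = c NOR (((c XOR (a XOR c)) XNOR c) XOR (c NOR (b NAND a)))
At a=0, b=0, c=0: circuit gives 0, formula gives 0.
At a=1, b=0, c=0: circuit gives 1, formula gives 1.
Agrees on all 8 inputs.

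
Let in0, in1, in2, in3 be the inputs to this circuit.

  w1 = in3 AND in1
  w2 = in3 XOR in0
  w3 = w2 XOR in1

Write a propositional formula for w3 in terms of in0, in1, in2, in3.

(in3 XOR in0) XOR in1

w2 = in3 XOR in0
w3 = w2 XOR in1 = (in3 XOR in0) XOR in1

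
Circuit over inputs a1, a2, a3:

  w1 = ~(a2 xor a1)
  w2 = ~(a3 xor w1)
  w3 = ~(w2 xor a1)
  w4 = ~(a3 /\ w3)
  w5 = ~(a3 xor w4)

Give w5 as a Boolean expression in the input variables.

w1 = ~(a2 xor a1)
w2 = ~(a3 xor w1) = ~(a3 xor (~(a2 xor a1)))
w3 = ~(w2 xor a1) = ~((~(a3 xor (~(a2 xor a1)))) xor a1)
w4 = ~(a3 /\ w3) = ~(a3 /\ (~((~(a3 xor (~(a2 xor a1)))) xor a1)))
w5 = ~(a3 xor w4) = ~(a3 xor (~(a3 /\ (~((~(a3 xor (~(a2 xor a1)))) xor a1)))))

~(a3 xor (~(a3 /\ (~((~(a3 xor (~(a2 xor a1)))) xor a1)))))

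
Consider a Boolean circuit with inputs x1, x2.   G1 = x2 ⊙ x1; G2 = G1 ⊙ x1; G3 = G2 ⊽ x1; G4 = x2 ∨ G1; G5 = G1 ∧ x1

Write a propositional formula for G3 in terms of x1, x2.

G1 = x2 ⊙ x1
G2 = G1 ⊙ x1 = (x2 ⊙ x1) ⊙ x1
G3 = G2 ⊽ x1 = ((x2 ⊙ x1) ⊙ x1) ⊽ x1

((x2 ⊙ x1) ⊙ x1) ⊽ x1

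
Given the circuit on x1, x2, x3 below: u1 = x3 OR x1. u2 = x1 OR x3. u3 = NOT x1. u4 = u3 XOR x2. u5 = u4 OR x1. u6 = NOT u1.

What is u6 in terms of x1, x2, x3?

NOT (x3 OR x1)

u1 = x3 OR x1
u6 = NOT u1 = NOT (x3 OR x1)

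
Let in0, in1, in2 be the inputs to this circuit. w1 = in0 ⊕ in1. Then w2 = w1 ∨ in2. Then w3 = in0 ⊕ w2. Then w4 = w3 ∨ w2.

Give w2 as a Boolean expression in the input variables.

(in0 ⊕ in1) ∨ in2

w1 = in0 ⊕ in1
w2 = w1 ∨ in2 = (in0 ⊕ in1) ∨ in2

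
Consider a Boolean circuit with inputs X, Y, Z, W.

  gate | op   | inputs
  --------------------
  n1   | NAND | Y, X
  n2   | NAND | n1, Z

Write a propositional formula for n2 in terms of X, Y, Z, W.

n1 = Y NAND X
n2 = n1 NAND Z = (Y NAND X) NAND Z

(Y NAND X) NAND Z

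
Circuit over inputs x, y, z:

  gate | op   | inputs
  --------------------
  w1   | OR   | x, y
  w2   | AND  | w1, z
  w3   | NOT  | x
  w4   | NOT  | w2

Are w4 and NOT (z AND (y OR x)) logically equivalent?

w1 = x OR y
w2 = w1 AND z = (x OR y) AND z
w4 = NOT w2 = NOT ((x OR y) AND z)
At x=0, y=1, z=1: circuit gives 0, formula gives 0.
At x=0, y=0, z=0: circuit gives 1, formula gives 1.
Agrees on all 8 inputs.

Yes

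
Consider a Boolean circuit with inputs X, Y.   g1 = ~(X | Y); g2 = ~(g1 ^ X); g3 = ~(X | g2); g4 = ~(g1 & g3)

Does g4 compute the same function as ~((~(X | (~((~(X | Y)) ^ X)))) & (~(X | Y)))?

g1 = ~(X | Y)
g2 = ~(g1 ^ X) = ~((~(X | Y)) ^ X)
g3 = ~(X | g2) = ~(X | (~((~(X | Y)) ^ X)))
g4 = ~(g1 & g3) = ~((~(X | Y)) & (~(X | (~((~(X | Y)) ^ X)))))
At X=0, Y=0: circuit gives 0, formula gives 0.
At X=0, Y=1: circuit gives 1, formula gives 1.
Agrees on all 4 inputs.

Yes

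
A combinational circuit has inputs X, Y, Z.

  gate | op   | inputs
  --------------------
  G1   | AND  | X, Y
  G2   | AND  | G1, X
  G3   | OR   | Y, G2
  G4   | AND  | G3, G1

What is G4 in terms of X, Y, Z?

G1 = X AND Y
G2 = G1 AND X = (X AND Y) AND X
G3 = Y OR G2 = Y OR ((X AND Y) AND X)
G4 = G3 AND G1 = (Y OR ((X AND Y) AND X)) AND (X AND Y)

(Y OR ((X AND Y) AND X)) AND (X AND Y)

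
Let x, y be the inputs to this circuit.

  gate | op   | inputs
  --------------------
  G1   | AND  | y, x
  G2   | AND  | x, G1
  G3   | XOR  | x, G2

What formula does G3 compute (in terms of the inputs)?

G1 = y AND x
G2 = x AND G1 = x AND (y AND x)
G3 = x XOR G2 = x XOR (x AND (y AND x))

x XOR (x AND (y AND x))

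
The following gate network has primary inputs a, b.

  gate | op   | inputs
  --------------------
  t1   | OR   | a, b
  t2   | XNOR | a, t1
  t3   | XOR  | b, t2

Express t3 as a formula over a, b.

b XOR (a XNOR (a OR b))

t1 = a OR b
t2 = a XNOR t1 = a XNOR (a OR b)
t3 = b XOR t2 = b XOR (a XNOR (a OR b))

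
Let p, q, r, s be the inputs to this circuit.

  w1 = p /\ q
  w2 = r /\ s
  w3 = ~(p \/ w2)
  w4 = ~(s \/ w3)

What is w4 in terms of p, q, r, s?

w2 = r /\ s
w3 = ~(p \/ w2) = ~(p \/ (r /\ s))
w4 = ~(s \/ w3) = ~(s \/ (~(p \/ (r /\ s))))

~(s \/ (~(p \/ (r /\ s))))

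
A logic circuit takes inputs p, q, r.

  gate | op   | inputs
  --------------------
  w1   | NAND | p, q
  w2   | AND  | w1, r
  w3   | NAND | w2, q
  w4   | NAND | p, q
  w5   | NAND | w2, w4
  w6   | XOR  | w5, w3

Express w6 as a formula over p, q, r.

w1 = p NAND q
w2 = w1 AND r = (p NAND q) AND r
w3 = w2 NAND q = ((p NAND q) AND r) NAND q
w4 = p NAND q
w5 = w2 NAND w4 = ((p NAND q) AND r) NAND (p NAND q)
w6 = w5 XOR w3 = (((p NAND q) AND r) NAND (p NAND q)) XOR (((p NAND q) AND r) NAND q)

(((p NAND q) AND r) NAND (p NAND q)) XOR (((p NAND q) AND r) NAND q)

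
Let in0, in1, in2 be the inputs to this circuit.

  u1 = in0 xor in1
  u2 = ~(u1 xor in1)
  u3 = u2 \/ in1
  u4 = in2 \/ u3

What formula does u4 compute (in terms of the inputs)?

u1 = in0 xor in1
u2 = ~(u1 xor in1) = ~((in0 xor in1) xor in1)
u3 = u2 \/ in1 = (~((in0 xor in1) xor in1)) \/ in1
u4 = in2 \/ u3 = in2 \/ ((~((in0 xor in1) xor in1)) \/ in1)

in2 \/ ((~((in0 xor in1) xor in1)) \/ in1)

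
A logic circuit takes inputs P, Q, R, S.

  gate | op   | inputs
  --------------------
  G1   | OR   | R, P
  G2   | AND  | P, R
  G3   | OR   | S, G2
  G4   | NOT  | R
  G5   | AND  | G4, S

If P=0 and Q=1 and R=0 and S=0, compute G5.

G4 = NOT 0 = 1
G5 = 1 AND 0 = 0

0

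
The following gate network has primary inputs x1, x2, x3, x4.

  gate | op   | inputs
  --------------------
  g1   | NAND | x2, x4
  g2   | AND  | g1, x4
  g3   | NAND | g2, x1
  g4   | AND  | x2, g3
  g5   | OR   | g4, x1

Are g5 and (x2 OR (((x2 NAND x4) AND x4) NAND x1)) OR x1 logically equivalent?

No

g1 = x2 NAND x4
g2 = g1 AND x4 = (x2 NAND x4) AND x4
g3 = g2 NAND x1 = ((x2 NAND x4) AND x4) NAND x1
g4 = x2 AND g3 = x2 AND (((x2 NAND x4) AND x4) NAND x1)
g5 = g4 OR x1 = (x2 AND (((x2 NAND x4) AND x4) NAND x1)) OR x1
At x1=0, x2=0, x3=0, x4=0: circuit gives 0, formula gives 1.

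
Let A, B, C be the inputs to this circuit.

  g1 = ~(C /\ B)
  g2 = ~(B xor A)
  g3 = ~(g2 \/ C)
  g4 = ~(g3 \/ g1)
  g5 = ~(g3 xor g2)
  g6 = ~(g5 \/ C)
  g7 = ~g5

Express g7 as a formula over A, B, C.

g2 = ~(B xor A)
g3 = ~(g2 \/ C) = ~((~(B xor A)) \/ C)
g5 = ~(g3 xor g2) = ~((~((~(B xor A)) \/ C)) xor (~(B xor A)))
g7 = ~g5 = ~(~((~((~(B xor A)) \/ C)) xor (~(B xor A))))

~(~((~((~(B xor A)) \/ C)) xor (~(B xor A))))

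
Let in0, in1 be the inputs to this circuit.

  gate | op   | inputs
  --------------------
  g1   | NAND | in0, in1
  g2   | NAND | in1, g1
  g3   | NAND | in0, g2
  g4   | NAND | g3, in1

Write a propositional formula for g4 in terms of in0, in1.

(in0 NAND (in1 NAND (in0 NAND in1))) NAND in1

g1 = in0 NAND in1
g2 = in1 NAND g1 = in1 NAND (in0 NAND in1)
g3 = in0 NAND g2 = in0 NAND (in1 NAND (in0 NAND in1))
g4 = g3 NAND in1 = (in0 NAND (in1 NAND (in0 NAND in1))) NAND in1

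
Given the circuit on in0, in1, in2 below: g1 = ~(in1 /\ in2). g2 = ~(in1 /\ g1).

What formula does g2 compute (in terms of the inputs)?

~(in1 /\ (~(in1 /\ in2)))

g1 = ~(in1 /\ in2)
g2 = ~(in1 /\ g1) = ~(in1 /\ (~(in1 /\ in2)))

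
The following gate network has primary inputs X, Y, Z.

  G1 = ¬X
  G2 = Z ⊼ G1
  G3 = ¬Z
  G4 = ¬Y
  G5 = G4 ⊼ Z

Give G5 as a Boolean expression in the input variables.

¬Y ⊼ Z

G4 = ¬Y
G5 = G4 ⊼ Z = ¬Y ⊼ Z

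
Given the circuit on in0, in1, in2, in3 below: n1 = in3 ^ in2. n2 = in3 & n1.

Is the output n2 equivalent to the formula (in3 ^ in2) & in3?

Yes

n1 = in3 ^ in2
n2 = in3 & n1 = in3 & (in3 ^ in2)
At in0=0, in1=0, in2=0, in3=0: circuit gives 0, formula gives 0.
At in0=0, in1=0, in2=0, in3=1: circuit gives 1, formula gives 1.
Agrees on all 16 inputs.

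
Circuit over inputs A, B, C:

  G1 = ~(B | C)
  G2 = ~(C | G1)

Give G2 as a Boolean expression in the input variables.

G1 = ~(B | C)
G2 = ~(C | G1) = ~(C | (~(B | C)))

~(C | (~(B | C)))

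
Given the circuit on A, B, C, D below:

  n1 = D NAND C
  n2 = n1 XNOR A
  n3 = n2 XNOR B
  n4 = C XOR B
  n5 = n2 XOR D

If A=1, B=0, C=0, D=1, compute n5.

0

n1 = 1 NAND 0 = 1
n2 = 1 XNOR 1 = 1
n5 = 1 XOR 1 = 0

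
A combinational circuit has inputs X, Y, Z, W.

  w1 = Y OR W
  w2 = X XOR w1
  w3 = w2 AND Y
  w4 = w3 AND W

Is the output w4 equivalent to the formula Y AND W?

No

w1 = Y OR W
w2 = X XOR w1 = X XOR (Y OR W)
w3 = w2 AND Y = (X XOR (Y OR W)) AND Y
w4 = w3 AND W = ((X XOR (Y OR W)) AND Y) AND W
At X=1, Y=1, Z=0, W=1: circuit gives 0, formula gives 1.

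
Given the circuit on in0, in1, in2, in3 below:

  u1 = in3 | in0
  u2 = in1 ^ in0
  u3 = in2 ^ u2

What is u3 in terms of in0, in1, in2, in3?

in2 ^ (in1 ^ in0)

u2 = in1 ^ in0
u3 = in2 ^ u2 = in2 ^ (in1 ^ in0)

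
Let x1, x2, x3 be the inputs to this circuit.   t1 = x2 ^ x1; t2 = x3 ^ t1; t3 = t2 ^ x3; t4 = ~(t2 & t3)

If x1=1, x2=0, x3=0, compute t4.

t1 = 0 ^ 1 = 1
t2 = 0 ^ 1 = 1
t3 = 1 ^ 0 = 1
t4 = ~(1 & 1) = 0

0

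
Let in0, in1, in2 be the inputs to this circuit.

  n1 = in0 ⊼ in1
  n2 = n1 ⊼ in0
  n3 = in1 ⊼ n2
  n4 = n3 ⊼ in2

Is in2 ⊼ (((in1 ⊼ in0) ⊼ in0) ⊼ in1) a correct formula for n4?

Yes

n1 = in0 ⊼ in1
n2 = n1 ⊼ in0 = (in0 ⊼ in1) ⊼ in0
n3 = in1 ⊼ n2 = in1 ⊼ ((in0 ⊼ in1) ⊼ in0)
n4 = n3 ⊼ in2 = (in1 ⊼ ((in0 ⊼ in1) ⊼ in0)) ⊼ in2
At in0=0, in1=0, in2=1: circuit gives 0, formula gives 0.
At in0=0, in1=0, in2=0: circuit gives 1, formula gives 1.
Agrees on all 8 inputs.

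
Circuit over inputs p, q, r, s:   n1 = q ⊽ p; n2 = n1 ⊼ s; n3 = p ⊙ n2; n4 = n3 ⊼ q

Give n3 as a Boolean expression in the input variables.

n1 = q ⊽ p
n2 = n1 ⊼ s = (q ⊽ p) ⊼ s
n3 = p ⊙ n2 = p ⊙ ((q ⊽ p) ⊼ s)

p ⊙ ((q ⊽ p) ⊼ s)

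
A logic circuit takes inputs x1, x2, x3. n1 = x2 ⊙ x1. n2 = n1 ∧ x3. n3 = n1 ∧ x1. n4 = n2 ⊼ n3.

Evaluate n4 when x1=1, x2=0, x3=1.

1

n1 = 0 ⊙ 1 = 0
n2 = 0 ∧ 1 = 0
n3 = 0 ∧ 1 = 0
n4 = 0 ⊼ 0 = 1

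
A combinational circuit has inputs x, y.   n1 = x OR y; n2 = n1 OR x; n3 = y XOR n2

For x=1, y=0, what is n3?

1

n1 = 1 OR 0 = 1
n2 = 1 OR 1 = 1
n3 = 0 XOR 1 = 1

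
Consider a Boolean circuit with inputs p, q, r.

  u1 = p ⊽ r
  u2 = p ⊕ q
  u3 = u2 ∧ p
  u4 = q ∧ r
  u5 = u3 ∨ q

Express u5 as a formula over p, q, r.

((p ⊕ q) ∧ p) ∨ q

u2 = p ⊕ q
u3 = u2 ∧ p = (p ⊕ q) ∧ p
u5 = u3 ∨ q = ((p ⊕ q) ∧ p) ∨ q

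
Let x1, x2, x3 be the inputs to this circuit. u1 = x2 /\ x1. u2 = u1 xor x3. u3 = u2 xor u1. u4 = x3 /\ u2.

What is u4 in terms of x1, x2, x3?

x3 /\ ((x2 /\ x1) xor x3)

u1 = x2 /\ x1
u2 = u1 xor x3 = (x2 /\ x1) xor x3
u4 = x3 /\ u2 = x3 /\ ((x2 /\ x1) xor x3)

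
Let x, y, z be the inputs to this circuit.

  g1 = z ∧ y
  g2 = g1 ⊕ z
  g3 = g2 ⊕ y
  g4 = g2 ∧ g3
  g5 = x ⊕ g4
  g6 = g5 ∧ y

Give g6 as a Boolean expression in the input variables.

g1 = z ∧ y
g2 = g1 ⊕ z = (z ∧ y) ⊕ z
g3 = g2 ⊕ y = ((z ∧ y) ⊕ z) ⊕ y
g4 = g2 ∧ g3 = ((z ∧ y) ⊕ z) ∧ (((z ∧ y) ⊕ z) ⊕ y)
g5 = x ⊕ g4 = x ⊕ (((z ∧ y) ⊕ z) ∧ (((z ∧ y) ⊕ z) ⊕ y))
g6 = g5 ∧ y = (x ⊕ (((z ∧ y) ⊕ z) ∧ (((z ∧ y) ⊕ z) ⊕ y))) ∧ y

(x ⊕ (((z ∧ y) ⊕ z) ∧ (((z ∧ y) ⊕ z) ⊕ y))) ∧ y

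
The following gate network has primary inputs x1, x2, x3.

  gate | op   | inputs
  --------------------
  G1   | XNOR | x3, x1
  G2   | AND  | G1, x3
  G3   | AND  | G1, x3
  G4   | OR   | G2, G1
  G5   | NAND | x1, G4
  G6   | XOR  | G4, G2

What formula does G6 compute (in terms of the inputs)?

G1 = x3 XNOR x1
G2 = G1 AND x3 = (x3 XNOR x1) AND x3
G4 = G2 OR G1 = ((x3 XNOR x1) AND x3) OR (x3 XNOR x1)
G6 = G4 XOR G2 = (((x3 XNOR x1) AND x3) OR (x3 XNOR x1)) XOR ((x3 XNOR x1) AND x3)

(((x3 XNOR x1) AND x3) OR (x3 XNOR x1)) XOR ((x3 XNOR x1) AND x3)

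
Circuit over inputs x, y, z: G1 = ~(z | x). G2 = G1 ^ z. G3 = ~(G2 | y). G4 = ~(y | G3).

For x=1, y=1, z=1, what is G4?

0

G1 = ~(1 | 1) = 0
G2 = 0 ^ 1 = 1
G3 = ~(1 | 1) = 0
G4 = ~(1 | 0) = 0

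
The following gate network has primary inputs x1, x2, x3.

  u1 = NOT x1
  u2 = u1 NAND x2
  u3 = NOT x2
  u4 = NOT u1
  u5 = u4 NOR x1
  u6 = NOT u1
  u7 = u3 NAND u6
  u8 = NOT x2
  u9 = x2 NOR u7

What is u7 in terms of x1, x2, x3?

u1 = NOT x1
u3 = NOT x2
u6 = NOT u1 = NOT NOT x1
u7 = u3 NAND u6 = NOT x2 NAND NOT NOT x1

NOT x2 NAND NOT NOT x1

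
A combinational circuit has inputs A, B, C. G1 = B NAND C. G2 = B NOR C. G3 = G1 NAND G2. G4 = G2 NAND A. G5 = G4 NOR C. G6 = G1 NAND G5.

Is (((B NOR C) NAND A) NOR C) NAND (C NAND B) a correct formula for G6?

G1 = B NAND C
G2 = B NOR C
G4 = G2 NAND A = (B NOR C) NAND A
G5 = G4 NOR C = ((B NOR C) NAND A) NOR C
G6 = G1 NAND G5 = (B NAND C) NAND (((B NOR C) NAND A) NOR C)
At A=1, B=0, C=0: circuit gives 0, formula gives 0.
At A=0, B=0, C=0: circuit gives 1, formula gives 1.
Agrees on all 8 inputs.

Yes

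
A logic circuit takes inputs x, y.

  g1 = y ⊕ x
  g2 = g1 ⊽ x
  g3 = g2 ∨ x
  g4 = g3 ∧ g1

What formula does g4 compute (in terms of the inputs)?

(((y ⊕ x) ⊽ x) ∨ x) ∧ (y ⊕ x)

g1 = y ⊕ x
g2 = g1 ⊽ x = (y ⊕ x) ⊽ x
g3 = g2 ∨ x = ((y ⊕ x) ⊽ x) ∨ x
g4 = g3 ∧ g1 = (((y ⊕ x) ⊽ x) ∨ x) ∧ (y ⊕ x)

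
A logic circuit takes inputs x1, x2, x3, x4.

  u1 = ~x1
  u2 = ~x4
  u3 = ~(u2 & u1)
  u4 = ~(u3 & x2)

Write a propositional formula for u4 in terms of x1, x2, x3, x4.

~((~(~x4 & ~x1)) & x2)

u1 = ~x1
u2 = ~x4
u3 = ~(u2 & u1) = ~(~x4 & ~x1)
u4 = ~(u3 & x2) = ~((~(~x4 & ~x1)) & x2)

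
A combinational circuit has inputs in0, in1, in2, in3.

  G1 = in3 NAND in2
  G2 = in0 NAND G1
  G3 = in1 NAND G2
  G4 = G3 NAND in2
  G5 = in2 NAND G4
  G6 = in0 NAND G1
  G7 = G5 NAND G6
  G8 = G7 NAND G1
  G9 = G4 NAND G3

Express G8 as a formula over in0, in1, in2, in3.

G1 = in3 NAND in2
G2 = in0 NAND G1 = in0 NAND (in3 NAND in2)
G3 = in1 NAND G2 = in1 NAND (in0 NAND (in3 NAND in2))
G4 = G3 NAND in2 = (in1 NAND (in0 NAND (in3 NAND in2))) NAND in2
G5 = in2 NAND G4 = in2 NAND ((in1 NAND (in0 NAND (in3 NAND in2))) NAND in2)
G6 = in0 NAND G1 = in0 NAND (in3 NAND in2)
G7 = G5 NAND G6 = (in2 NAND ((in1 NAND (in0 NAND (in3 NAND in2))) NAND in2)) NAND (in0 NAND (in3 NAND in2))
G8 = G7 NAND G1 = ((in2 NAND ((in1 NAND (in0 NAND (in3 NAND in2))) NAND in2)) NAND (in0 NAND (in3 NAND in2))) NAND (in3 NAND in2)

((in2 NAND ((in1 NAND (in0 NAND (in3 NAND in2))) NAND in2)) NAND (in0 NAND (in3 NAND in2))) NAND (in3 NAND in2)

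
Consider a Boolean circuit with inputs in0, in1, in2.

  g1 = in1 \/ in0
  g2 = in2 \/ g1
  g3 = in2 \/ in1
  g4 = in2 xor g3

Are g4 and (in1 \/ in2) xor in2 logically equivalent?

Yes

g3 = in2 \/ in1
g4 = in2 xor g3 = in2 xor (in2 \/ in1)
At in0=0, in1=0, in2=0: circuit gives 0, formula gives 0.
At in0=0, in1=1, in2=0: circuit gives 1, formula gives 1.
Agrees on all 8 inputs.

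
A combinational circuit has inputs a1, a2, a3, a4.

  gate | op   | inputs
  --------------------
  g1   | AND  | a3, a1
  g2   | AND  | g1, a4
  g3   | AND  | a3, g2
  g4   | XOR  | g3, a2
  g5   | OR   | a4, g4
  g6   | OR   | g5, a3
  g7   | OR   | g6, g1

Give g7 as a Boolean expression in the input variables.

((a4 OR ((a3 AND ((a3 AND a1) AND a4)) XOR a2)) OR a3) OR (a3 AND a1)

g1 = a3 AND a1
g2 = g1 AND a4 = (a3 AND a1) AND a4
g3 = a3 AND g2 = a3 AND ((a3 AND a1) AND a4)
g4 = g3 XOR a2 = (a3 AND ((a3 AND a1) AND a4)) XOR a2
g5 = a4 OR g4 = a4 OR ((a3 AND ((a3 AND a1) AND a4)) XOR a2)
g6 = g5 OR a3 = (a4 OR ((a3 AND ((a3 AND a1) AND a4)) XOR a2)) OR a3
g7 = g6 OR g1 = ((a4 OR ((a3 AND ((a3 AND a1) AND a4)) XOR a2)) OR a3) OR (a3 AND a1)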